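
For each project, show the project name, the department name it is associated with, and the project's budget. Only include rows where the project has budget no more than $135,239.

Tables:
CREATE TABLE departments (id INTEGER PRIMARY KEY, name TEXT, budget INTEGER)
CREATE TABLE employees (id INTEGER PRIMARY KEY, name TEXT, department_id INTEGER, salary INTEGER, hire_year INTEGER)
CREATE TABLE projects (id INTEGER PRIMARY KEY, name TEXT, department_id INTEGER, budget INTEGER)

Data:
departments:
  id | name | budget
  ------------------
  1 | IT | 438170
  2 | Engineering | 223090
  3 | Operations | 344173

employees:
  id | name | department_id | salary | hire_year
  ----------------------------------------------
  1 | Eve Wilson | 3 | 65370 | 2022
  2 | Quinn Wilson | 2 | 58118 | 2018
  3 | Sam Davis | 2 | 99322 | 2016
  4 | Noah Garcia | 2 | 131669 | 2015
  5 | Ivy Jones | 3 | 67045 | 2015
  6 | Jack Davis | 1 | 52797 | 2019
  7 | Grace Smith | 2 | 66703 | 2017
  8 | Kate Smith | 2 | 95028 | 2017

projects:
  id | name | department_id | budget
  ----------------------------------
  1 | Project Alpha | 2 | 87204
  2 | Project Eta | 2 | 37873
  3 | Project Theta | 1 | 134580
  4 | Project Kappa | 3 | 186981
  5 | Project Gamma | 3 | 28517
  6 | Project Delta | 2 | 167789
SELECT c.name, p.name AS department, c.budget FROM projects c JOIN departments p ON c.department_id = p.id WHERE c.budget <= 135239

Execution result:
name | department | budget
Project Alpha | Engineering | 87204
Project Eta | Engineering | 37873
Project Theta | IT | 134580
Project Gamma | Operations | 28517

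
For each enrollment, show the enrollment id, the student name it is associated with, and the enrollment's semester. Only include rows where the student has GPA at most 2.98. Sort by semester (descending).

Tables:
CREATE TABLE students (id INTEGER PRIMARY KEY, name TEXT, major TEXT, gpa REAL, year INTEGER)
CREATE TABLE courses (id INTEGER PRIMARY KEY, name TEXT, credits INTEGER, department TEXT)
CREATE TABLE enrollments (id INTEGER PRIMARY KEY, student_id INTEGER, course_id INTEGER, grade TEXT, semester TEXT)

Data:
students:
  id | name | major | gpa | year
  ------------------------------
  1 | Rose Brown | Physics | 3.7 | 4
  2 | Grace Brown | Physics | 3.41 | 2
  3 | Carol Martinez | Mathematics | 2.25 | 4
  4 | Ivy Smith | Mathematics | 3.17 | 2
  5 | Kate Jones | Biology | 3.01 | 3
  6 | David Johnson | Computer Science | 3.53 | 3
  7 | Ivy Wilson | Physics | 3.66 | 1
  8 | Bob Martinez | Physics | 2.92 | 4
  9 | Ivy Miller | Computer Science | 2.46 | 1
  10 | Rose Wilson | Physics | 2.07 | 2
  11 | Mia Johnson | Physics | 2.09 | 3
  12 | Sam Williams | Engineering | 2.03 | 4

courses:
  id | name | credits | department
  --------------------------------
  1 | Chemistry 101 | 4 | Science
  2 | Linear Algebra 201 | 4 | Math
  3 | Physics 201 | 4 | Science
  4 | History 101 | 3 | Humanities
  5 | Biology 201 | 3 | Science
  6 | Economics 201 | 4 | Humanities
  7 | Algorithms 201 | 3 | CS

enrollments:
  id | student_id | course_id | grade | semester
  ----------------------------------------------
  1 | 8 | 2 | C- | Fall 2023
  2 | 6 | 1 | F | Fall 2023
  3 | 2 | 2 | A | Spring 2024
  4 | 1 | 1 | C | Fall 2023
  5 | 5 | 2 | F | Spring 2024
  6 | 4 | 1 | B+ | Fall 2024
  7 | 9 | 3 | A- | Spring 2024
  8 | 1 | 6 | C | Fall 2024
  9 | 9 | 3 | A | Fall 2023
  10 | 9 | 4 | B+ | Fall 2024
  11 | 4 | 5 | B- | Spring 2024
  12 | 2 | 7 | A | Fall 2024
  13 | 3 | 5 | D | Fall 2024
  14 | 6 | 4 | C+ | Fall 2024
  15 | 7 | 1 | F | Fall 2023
SELECT c.id, p.name AS student, c.semester FROM enrollments c JOIN students p ON c.student_id = p.id WHERE p.gpa <= 2.98 ORDER BY c.semester DESC

Execution result:
id | student | semester
7 | Ivy Miller | Spring 2024
10 | Ivy Miller | Fall 2024
13 | Carol Martinez | Fall 2024
1 | Bob Martinez | Fall 2023
9 | Ivy Miller | Fall 2023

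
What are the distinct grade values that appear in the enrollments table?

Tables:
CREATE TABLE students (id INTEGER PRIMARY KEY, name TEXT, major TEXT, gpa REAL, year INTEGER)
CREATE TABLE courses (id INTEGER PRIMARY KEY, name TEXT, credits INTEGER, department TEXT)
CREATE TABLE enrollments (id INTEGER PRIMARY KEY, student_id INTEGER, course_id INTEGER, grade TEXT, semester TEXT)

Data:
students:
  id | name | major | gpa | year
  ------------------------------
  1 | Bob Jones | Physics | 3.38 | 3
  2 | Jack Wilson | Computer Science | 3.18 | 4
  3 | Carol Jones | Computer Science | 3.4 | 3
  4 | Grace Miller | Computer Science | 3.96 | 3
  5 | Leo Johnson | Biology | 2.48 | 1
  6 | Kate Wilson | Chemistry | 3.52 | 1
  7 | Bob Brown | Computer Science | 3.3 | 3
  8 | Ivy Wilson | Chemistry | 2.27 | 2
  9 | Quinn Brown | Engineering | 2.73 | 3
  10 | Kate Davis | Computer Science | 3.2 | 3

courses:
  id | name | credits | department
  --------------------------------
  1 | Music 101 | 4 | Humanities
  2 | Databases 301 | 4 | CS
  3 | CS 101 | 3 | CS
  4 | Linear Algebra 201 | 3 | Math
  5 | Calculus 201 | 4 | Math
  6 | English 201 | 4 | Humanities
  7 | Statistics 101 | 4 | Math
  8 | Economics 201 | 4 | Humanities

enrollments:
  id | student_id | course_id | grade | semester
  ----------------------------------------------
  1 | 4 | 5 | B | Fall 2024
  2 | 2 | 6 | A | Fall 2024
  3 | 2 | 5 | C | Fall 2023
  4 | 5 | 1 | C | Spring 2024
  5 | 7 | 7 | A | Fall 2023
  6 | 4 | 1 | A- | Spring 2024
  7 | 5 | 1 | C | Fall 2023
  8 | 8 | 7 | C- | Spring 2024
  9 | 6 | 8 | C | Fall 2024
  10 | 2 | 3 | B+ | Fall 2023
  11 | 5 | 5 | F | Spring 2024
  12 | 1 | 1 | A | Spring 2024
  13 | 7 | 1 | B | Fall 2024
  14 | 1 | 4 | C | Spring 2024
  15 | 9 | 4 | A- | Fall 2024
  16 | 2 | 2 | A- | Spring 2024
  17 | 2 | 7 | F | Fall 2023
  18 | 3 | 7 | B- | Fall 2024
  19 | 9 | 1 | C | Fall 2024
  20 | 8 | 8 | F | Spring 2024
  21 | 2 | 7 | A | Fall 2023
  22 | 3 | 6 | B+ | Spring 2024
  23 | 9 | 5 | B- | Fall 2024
SELECT DISTINCT grade FROM enrollments

Execution result:
grade
B
A
C
A-
C-
B+
F
B-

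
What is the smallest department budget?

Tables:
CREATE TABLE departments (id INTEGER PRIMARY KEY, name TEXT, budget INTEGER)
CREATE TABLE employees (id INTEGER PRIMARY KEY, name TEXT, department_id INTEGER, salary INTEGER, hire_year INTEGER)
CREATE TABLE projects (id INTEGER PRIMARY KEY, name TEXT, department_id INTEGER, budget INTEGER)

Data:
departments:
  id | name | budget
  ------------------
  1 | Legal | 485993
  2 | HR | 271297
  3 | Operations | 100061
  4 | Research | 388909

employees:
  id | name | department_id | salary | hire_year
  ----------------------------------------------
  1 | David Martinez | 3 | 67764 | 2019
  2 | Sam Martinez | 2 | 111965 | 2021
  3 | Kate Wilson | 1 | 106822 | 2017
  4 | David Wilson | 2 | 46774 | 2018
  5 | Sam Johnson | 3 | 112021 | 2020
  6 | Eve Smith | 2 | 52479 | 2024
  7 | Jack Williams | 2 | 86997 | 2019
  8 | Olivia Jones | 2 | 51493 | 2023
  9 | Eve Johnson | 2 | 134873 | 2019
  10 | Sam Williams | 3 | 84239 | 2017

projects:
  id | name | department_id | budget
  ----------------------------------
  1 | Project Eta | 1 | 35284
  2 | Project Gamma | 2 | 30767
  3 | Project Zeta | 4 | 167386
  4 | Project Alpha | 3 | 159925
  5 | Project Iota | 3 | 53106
SELECT MIN(budget) FROM departments

Execution result:
100061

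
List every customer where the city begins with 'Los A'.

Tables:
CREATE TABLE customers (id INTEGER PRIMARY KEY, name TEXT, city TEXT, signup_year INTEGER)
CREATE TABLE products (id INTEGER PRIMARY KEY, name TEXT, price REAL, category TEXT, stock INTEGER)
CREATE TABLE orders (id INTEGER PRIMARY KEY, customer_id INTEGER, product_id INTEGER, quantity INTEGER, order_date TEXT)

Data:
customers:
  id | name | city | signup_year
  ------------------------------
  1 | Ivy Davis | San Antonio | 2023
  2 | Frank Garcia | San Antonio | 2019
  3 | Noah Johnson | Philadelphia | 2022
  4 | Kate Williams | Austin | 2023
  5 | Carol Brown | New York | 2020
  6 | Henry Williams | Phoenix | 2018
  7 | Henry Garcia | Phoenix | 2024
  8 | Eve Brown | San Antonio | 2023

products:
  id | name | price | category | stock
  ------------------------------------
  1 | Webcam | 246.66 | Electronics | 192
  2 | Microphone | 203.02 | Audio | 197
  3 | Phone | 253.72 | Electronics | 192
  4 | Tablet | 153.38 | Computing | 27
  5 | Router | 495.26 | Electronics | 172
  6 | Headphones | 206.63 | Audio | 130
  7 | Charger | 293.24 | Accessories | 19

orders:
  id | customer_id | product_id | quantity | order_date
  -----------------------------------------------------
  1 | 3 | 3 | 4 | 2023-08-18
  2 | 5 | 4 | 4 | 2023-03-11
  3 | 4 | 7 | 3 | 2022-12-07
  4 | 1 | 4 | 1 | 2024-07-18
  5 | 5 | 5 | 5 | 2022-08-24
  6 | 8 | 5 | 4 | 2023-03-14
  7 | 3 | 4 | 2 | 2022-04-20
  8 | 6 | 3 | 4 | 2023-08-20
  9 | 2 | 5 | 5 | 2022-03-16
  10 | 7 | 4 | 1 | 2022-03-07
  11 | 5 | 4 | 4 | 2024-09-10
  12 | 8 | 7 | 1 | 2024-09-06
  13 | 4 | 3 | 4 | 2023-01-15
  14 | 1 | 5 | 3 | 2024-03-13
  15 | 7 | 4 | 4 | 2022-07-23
SELECT name, city FROM customers WHERE city LIKE 'Los A%'

Execution result:
(no rows)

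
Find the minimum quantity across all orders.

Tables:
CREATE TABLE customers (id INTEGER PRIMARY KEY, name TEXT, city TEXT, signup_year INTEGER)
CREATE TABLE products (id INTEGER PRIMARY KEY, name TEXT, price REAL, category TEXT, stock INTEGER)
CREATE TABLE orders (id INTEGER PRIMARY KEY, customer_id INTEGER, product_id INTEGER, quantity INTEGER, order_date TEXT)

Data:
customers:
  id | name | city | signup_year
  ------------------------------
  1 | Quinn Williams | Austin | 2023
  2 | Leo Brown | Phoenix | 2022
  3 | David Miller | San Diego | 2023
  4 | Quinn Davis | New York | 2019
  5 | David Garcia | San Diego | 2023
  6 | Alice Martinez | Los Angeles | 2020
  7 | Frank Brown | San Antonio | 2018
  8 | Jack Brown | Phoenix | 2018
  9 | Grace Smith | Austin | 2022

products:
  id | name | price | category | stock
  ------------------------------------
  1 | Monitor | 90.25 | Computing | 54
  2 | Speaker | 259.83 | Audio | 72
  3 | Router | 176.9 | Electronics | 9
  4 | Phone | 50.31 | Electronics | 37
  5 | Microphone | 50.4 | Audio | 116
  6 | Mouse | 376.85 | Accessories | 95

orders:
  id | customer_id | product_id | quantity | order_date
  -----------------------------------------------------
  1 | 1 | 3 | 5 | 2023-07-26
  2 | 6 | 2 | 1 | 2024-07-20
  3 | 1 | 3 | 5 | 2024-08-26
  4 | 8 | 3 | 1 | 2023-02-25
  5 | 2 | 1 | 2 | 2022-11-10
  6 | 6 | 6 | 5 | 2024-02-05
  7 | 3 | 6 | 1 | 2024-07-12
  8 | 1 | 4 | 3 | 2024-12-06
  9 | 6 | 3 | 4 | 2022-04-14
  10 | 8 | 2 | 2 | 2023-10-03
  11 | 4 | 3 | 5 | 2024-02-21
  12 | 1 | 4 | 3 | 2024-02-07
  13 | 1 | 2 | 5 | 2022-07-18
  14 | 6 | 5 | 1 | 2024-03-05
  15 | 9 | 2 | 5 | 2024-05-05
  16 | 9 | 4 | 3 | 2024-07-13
SELECT MIN(quantity) FROM orders

Execution result:
1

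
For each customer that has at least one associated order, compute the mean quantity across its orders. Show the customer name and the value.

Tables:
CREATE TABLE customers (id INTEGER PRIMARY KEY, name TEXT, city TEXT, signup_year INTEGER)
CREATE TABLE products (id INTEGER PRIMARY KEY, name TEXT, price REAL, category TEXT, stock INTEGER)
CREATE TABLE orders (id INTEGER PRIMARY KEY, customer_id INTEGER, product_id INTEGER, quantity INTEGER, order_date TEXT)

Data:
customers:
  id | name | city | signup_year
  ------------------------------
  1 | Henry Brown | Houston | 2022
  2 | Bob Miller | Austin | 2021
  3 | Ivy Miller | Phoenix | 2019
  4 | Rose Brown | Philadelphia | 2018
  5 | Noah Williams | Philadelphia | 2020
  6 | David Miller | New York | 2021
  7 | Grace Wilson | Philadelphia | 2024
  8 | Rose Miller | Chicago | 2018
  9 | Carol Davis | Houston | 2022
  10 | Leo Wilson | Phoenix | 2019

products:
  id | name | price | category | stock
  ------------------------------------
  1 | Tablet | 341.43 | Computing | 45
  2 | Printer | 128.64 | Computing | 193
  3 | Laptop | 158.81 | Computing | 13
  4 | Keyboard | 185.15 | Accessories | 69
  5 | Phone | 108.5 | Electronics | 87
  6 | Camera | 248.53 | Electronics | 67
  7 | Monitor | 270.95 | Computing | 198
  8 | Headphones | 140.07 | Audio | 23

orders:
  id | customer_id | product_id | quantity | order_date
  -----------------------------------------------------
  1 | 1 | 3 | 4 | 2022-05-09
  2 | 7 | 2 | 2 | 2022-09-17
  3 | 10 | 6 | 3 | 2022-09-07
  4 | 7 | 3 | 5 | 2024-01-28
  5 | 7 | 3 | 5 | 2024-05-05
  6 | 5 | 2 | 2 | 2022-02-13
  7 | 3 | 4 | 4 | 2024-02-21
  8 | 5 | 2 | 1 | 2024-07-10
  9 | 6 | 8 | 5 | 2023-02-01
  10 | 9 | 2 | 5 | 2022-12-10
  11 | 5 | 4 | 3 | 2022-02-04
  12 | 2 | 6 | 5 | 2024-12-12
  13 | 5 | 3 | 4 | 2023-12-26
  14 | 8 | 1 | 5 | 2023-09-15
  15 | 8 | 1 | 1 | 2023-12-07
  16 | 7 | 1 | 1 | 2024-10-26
SELECT p.name, AVG(c.quantity) AS avg_quantity FROM orders c JOIN customers p ON c.customer_id = p.id GROUP BY p.id, p.name

Execution result:
name | avg_quantity
Henry Brown | 4.00
Bob Miller | 5.00
Ivy Miller | 4.00
Noah Williams | 2.50
David Miller | 5.00
Grace Wilson | 3.25
Rose Miller | 3.00
Carol Davis | 5.00
Leo Wilson | 3.00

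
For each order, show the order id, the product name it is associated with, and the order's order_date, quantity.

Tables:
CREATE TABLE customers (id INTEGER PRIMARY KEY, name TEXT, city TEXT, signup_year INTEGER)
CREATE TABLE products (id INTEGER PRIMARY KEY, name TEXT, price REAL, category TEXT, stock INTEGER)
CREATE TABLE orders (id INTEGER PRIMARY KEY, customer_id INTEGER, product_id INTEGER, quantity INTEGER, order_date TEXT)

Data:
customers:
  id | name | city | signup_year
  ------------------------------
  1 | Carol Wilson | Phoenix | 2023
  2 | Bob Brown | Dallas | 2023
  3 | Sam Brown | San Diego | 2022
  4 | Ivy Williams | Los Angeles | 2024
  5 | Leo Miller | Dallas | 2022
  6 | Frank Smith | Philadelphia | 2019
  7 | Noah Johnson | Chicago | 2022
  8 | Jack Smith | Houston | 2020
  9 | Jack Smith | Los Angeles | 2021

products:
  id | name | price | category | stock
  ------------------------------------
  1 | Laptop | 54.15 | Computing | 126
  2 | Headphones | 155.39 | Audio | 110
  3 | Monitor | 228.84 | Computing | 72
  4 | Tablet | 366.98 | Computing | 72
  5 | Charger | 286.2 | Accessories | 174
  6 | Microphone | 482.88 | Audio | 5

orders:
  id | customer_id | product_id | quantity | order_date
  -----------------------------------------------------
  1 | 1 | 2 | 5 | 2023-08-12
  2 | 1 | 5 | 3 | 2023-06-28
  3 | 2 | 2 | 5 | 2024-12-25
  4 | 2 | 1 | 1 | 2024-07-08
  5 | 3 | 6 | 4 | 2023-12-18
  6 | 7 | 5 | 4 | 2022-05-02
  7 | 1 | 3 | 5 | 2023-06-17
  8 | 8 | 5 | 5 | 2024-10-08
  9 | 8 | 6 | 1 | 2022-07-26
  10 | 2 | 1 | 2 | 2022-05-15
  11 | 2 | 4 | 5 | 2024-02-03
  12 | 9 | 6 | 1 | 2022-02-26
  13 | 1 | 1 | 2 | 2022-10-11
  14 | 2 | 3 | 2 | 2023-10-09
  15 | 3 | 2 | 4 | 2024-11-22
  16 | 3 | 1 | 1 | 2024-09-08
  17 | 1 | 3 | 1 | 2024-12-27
SELECT c.id, p.name AS product, c.order_date, c.quantity FROM orders c JOIN products p ON c.product_id = p.id

Execution result:
id | product | order_date | quantity
1 | Headphones | 2023-08-12 | 5
2 | Charger | 2023-06-28 | 3
3 | Headphones | 2024-12-25 | 5
4 | Laptop | 2024-07-08 | 1
5 | Microphone | 2023-12-18 | 4
6 | Charger | 2022-05-02 | 4
7 | Monitor | 2023-06-17 | 5
8 | Charger | 2024-10-08 | 5
9 | Microphone | 2022-07-26 | 1
10 | Laptop | 2022-05-15 | 2
11 | Tablet | 2024-02-03 | 5
12 | Microphone | 2022-02-26 | 1
13 | Laptop | 2022-10-11 | 2
14 | Monitor | 2023-10-09 | 2
15 | Headphones | 2024-11-22 | 4
16 | Laptop | 2024-09-08 | 1
17 | Monitor | 2024-12-27 | 1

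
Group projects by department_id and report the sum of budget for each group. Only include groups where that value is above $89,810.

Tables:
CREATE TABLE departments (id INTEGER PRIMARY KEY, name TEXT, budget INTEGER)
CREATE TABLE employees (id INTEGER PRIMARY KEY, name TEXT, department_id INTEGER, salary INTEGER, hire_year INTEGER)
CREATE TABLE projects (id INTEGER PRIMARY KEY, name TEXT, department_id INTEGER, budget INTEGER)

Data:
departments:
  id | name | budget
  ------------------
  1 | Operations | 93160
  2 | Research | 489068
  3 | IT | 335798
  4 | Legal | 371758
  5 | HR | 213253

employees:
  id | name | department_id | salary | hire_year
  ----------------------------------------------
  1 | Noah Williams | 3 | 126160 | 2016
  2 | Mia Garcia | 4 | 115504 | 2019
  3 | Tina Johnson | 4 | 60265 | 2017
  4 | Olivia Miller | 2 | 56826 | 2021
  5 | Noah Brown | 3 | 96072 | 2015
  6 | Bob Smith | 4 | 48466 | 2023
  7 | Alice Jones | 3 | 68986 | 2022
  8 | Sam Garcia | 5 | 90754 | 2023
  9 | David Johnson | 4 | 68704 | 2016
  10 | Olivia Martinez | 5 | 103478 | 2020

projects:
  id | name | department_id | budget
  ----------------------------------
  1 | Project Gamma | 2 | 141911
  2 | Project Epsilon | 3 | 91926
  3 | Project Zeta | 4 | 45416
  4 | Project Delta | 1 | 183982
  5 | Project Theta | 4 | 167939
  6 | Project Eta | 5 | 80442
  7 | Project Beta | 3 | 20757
SELECT department_id, SUM(budget) AS sum_budget FROM projects GROUP BY department_id HAVING SUM(budget) > 89810

Execution result:
department_id | sum_budget
1 | 183982
2 | 141911
3 | 112683
4 | 213355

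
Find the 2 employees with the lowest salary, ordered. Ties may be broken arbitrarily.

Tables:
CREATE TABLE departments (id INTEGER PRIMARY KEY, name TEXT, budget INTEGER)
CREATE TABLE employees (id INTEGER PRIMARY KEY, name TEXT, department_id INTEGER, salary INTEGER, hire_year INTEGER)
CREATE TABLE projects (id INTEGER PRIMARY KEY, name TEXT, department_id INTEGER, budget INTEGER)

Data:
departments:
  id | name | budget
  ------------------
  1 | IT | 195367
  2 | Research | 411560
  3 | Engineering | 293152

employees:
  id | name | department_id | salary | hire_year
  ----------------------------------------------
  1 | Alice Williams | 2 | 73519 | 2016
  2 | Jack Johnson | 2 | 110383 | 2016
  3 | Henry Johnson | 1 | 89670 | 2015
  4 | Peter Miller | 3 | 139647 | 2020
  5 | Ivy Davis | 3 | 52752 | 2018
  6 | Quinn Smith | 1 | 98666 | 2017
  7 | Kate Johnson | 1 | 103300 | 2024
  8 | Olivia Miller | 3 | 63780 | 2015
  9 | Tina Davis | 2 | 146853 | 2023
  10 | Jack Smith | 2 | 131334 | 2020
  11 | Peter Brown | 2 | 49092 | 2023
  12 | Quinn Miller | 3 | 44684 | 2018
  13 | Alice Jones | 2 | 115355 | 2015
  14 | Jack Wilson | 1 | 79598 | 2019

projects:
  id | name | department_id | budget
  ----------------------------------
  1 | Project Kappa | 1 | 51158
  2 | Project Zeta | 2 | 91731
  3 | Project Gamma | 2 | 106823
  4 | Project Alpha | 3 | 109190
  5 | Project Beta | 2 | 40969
SELECT name, salary FROM employees ORDER BY salary ASC LIMIT 2

Execution result:
name | salary
Quinn Miller | 44684
Peter Brown | 49092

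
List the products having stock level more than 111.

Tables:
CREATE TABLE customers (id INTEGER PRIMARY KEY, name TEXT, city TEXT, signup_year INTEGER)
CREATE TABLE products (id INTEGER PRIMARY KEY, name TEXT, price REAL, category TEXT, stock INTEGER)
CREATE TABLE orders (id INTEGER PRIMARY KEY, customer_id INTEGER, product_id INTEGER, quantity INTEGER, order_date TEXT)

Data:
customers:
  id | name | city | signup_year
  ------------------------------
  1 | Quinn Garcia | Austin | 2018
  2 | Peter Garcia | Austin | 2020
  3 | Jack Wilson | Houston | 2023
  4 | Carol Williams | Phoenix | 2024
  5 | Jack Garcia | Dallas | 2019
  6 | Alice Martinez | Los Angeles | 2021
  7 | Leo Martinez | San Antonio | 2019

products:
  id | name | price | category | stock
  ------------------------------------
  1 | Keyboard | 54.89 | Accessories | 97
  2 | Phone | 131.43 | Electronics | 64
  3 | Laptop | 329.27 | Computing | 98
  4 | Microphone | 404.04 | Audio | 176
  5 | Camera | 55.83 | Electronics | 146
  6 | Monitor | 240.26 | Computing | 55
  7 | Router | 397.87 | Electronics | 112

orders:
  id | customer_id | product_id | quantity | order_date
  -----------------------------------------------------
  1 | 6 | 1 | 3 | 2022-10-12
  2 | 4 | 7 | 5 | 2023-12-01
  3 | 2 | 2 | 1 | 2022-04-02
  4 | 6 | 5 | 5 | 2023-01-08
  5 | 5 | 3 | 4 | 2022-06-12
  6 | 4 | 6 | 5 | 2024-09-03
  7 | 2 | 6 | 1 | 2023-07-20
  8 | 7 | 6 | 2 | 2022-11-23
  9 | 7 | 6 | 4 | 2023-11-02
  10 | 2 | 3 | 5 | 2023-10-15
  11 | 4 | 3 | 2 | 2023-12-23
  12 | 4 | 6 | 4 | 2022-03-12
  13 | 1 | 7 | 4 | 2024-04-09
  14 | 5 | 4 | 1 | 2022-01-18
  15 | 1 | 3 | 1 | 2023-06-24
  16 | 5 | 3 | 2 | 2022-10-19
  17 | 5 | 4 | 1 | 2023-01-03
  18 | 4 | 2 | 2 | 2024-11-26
SELECT name, stock FROM products WHERE stock > 111

Execution result:
name | stock
Microphone | 176
Camera | 146
Router | 112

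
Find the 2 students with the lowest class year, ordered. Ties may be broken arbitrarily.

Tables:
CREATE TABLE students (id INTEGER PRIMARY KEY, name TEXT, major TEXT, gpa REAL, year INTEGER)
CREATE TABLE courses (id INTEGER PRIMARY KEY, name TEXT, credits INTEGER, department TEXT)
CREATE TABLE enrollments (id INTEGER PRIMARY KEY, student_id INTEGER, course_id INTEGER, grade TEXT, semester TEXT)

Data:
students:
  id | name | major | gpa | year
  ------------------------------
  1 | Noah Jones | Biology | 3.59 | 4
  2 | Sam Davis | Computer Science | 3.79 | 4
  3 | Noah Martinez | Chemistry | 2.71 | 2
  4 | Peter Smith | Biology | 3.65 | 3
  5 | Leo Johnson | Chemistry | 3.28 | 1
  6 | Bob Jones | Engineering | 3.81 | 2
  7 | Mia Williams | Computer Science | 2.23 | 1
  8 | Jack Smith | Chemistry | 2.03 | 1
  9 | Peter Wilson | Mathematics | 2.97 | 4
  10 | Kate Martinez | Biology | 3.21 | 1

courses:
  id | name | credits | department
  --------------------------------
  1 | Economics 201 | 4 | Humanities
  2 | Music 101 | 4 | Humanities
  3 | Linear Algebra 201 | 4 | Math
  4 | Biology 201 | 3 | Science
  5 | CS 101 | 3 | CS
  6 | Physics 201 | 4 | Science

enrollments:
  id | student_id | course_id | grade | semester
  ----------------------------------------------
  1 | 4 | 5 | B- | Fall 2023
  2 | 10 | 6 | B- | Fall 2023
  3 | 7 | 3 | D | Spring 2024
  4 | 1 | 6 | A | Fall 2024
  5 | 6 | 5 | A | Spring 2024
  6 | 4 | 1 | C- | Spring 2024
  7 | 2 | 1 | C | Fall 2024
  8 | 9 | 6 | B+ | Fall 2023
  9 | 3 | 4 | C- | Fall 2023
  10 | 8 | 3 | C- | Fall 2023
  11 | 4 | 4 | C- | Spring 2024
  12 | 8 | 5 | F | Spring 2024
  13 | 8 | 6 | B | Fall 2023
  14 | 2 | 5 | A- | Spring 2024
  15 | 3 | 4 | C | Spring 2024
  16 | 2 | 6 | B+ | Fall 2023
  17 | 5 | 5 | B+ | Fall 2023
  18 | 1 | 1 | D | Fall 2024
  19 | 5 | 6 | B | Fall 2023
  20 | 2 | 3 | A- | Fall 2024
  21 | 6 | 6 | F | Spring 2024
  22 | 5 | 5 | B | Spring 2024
SELECT name, year FROM students ORDER BY year ASC LIMIT 2

Execution result:
name | year
Leo Johnson | 1
Mia Williams | 1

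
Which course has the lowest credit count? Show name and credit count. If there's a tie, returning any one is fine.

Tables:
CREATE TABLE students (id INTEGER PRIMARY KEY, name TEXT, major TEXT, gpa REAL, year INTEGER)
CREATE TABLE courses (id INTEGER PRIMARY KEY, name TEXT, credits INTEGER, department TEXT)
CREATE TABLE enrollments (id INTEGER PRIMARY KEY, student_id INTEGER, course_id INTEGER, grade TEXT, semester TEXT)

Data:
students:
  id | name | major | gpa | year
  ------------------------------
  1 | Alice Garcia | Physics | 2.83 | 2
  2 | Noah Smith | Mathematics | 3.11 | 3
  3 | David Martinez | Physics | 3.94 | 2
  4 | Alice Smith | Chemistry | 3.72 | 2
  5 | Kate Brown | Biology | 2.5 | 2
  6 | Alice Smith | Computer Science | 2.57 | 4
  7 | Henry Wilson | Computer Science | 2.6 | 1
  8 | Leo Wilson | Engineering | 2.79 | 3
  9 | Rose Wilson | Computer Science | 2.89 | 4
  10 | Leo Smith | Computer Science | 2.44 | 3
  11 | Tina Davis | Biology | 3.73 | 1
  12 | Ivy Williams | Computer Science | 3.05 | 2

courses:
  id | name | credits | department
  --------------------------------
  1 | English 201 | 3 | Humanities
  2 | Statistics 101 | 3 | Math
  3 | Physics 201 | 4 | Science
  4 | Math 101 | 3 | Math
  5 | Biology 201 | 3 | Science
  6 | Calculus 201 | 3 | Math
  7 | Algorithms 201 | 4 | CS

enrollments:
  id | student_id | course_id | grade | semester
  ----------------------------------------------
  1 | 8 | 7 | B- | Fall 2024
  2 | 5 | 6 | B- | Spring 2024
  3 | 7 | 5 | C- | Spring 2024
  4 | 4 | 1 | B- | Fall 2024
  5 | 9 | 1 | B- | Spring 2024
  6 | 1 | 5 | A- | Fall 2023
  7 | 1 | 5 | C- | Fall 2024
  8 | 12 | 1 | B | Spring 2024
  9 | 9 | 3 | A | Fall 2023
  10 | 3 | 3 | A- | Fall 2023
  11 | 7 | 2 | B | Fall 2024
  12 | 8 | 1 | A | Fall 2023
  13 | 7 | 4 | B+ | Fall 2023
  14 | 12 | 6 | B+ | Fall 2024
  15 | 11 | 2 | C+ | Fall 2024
SELECT name, credits FROM courses ORDER BY credits ASC LIMIT 1

Execution result:
name | credits
English 201 | 3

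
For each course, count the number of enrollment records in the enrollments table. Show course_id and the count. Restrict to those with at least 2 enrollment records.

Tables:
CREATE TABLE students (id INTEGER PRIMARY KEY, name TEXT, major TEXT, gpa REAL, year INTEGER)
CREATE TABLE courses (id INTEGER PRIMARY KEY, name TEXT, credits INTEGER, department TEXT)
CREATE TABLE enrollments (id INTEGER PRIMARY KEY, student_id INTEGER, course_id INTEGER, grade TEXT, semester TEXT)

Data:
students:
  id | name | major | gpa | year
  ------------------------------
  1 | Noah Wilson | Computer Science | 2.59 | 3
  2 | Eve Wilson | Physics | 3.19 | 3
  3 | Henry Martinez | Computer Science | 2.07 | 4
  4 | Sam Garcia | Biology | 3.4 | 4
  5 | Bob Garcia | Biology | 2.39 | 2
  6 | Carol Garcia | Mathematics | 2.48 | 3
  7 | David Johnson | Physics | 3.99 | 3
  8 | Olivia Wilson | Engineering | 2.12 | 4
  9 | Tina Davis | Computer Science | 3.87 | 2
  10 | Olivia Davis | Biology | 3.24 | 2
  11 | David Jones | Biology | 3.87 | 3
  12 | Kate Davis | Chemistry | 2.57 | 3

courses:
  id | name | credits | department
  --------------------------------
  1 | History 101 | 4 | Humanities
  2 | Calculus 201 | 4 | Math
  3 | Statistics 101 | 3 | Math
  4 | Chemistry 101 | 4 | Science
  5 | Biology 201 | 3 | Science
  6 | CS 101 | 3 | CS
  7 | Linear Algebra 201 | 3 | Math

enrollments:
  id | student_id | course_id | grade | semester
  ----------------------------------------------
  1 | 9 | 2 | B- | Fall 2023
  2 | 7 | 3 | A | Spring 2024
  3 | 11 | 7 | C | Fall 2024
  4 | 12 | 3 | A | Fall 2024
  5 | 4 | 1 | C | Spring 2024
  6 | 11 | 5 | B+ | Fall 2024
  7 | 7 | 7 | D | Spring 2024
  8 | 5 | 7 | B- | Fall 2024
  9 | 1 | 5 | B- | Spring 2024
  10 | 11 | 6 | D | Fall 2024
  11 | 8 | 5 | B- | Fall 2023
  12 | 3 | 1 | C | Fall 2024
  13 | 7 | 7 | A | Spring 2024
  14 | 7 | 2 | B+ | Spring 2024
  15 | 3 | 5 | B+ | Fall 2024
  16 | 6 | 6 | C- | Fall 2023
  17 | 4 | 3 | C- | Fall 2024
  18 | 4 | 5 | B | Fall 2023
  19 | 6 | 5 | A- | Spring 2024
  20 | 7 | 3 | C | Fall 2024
SELECT course_id, COUNT(*) AS enrollment_count FROM enrollments GROUP BY course_id HAVING COUNT(*) >= 2

Execution result:
course_id | enrollment_count
1 | 2
2 | 2
3 | 4
5 | 6
6 | 2
7 | 4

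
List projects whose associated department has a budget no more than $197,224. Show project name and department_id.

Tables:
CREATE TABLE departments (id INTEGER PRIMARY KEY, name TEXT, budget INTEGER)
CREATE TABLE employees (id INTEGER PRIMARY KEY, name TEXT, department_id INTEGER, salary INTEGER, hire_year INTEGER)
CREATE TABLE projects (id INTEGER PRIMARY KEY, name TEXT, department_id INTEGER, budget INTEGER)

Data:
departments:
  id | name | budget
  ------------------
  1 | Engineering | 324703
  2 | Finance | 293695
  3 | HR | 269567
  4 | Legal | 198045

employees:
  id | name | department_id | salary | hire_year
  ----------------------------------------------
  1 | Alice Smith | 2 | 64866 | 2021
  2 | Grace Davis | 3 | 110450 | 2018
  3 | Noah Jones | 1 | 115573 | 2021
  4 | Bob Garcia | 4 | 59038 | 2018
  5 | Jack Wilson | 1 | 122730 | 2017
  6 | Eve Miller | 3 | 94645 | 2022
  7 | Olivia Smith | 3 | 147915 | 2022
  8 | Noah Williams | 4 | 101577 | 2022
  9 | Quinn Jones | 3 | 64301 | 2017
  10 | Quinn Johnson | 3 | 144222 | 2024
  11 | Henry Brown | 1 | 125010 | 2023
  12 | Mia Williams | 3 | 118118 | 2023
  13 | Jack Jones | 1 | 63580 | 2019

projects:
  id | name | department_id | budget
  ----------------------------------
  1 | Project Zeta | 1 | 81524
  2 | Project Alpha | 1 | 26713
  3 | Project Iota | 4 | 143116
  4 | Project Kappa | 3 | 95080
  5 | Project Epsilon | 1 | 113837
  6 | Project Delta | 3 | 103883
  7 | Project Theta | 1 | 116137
SELECT name, department_id FROM projects WHERE department_id IN (SELECT id FROM departments WHERE budget <= 197224)

Execution result:
(no rows)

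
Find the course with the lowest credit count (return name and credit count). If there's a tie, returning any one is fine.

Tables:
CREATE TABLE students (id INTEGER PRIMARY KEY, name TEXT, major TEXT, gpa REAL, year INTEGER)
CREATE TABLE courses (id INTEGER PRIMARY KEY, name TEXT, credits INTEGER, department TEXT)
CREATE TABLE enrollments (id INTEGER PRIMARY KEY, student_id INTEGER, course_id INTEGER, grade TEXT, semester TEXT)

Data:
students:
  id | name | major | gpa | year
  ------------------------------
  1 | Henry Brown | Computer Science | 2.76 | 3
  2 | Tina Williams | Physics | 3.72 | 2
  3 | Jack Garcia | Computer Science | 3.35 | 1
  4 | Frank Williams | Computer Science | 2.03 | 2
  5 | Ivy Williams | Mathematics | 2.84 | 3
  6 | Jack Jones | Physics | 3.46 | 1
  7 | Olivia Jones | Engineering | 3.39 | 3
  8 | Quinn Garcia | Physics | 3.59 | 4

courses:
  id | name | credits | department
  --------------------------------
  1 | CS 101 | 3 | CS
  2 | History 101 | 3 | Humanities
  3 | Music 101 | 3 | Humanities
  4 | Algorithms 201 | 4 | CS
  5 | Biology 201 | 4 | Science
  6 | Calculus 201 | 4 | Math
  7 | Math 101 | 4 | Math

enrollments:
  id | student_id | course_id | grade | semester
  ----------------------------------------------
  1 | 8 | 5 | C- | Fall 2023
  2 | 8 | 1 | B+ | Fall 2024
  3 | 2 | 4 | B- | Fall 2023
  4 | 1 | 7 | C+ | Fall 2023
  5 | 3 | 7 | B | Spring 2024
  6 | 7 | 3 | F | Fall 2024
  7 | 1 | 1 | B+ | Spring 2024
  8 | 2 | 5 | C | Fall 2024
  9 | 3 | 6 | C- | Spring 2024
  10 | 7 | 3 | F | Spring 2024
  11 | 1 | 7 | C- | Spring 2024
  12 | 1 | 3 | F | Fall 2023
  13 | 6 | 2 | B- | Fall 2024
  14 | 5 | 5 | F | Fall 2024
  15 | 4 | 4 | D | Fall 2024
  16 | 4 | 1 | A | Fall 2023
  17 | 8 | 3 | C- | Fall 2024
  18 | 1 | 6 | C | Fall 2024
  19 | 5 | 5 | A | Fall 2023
SELECT name, credits FROM courses ORDER BY credits ASC LIMIT 1

Execution result:
name | credits
CS 101 | 3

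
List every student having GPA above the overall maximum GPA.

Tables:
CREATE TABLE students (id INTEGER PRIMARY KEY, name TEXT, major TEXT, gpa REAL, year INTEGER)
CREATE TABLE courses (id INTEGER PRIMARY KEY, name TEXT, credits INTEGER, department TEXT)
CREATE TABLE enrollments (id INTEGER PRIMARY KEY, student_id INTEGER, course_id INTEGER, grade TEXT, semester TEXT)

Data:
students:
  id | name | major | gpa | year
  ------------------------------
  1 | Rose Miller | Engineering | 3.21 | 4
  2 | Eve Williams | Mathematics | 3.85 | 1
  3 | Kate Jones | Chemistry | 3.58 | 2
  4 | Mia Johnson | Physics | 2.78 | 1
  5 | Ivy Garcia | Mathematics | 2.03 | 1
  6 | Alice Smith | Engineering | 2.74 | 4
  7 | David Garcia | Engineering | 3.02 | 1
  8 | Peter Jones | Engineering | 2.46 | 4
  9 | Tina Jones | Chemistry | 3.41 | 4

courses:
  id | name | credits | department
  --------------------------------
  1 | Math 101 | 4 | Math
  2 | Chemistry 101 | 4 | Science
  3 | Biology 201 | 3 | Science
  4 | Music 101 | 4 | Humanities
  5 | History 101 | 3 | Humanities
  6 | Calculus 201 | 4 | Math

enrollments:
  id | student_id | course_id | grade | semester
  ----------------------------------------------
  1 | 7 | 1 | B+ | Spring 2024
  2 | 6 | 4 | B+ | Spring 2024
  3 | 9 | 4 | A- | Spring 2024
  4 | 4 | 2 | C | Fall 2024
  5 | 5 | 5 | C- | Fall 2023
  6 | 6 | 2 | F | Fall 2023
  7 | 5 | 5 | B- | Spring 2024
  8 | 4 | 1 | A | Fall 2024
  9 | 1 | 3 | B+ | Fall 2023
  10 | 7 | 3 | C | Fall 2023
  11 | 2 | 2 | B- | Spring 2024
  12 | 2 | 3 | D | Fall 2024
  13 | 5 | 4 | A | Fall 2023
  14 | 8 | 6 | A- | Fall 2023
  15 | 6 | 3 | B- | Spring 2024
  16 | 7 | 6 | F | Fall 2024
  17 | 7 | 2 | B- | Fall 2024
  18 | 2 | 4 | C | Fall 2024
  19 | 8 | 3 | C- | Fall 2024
SELECT name, gpa FROM students WHERE gpa > (SELECT MAX(gpa) FROM students)

Execution result:
(no rows)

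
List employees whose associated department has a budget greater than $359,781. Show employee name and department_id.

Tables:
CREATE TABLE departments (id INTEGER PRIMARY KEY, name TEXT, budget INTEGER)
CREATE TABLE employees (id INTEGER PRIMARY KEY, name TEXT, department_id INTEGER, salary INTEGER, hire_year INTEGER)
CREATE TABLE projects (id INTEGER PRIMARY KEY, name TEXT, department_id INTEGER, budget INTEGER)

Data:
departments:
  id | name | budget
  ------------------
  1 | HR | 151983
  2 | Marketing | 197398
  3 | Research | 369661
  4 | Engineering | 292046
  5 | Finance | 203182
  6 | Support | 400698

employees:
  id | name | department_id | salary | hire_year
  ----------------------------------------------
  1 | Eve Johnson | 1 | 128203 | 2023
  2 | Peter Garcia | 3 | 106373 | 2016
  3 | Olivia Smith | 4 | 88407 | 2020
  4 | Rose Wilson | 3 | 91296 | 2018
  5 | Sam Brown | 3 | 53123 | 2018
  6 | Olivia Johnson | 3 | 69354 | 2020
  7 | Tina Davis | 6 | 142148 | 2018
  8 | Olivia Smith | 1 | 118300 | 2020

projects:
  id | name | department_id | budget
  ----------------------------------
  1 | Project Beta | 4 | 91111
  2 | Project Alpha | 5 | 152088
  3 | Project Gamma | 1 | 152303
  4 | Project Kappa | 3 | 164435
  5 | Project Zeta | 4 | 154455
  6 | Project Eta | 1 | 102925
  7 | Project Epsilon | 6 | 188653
SELECT name, department_id FROM employees WHERE department_id IN (SELECT id FROM departments WHERE budget > 359781)

Execution result:
name | department_id
Peter Garcia | 3
Rose Wilson | 3
Sam Brown | 3
Olivia Johnson | 3
Tina Davis | 6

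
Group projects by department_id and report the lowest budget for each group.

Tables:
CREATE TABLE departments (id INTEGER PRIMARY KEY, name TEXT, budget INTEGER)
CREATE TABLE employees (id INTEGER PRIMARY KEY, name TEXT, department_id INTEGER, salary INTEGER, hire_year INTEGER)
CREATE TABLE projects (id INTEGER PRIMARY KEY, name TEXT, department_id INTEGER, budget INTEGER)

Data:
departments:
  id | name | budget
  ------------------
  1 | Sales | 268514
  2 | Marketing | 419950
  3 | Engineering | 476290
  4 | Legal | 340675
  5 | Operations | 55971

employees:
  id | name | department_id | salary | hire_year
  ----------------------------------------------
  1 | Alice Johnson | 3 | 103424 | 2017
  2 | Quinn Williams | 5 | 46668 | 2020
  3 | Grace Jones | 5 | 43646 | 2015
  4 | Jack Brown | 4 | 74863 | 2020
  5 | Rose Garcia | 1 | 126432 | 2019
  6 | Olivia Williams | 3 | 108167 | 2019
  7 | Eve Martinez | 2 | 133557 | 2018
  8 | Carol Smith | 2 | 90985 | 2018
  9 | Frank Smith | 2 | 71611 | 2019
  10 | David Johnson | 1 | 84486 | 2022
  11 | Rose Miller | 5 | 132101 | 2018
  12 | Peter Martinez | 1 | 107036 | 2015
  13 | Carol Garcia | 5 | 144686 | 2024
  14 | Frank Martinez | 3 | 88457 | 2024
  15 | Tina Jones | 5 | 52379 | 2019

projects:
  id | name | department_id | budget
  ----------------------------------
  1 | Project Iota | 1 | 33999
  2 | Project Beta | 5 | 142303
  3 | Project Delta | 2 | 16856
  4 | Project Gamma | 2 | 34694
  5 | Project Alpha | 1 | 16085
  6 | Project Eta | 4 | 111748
SELECT department_id, MIN(budget) AS min_budget FROM projects GROUP BY department_id

Execution result:
department_id | min_budget
1 | 16085
2 | 16856
4 | 111748
5 | 142303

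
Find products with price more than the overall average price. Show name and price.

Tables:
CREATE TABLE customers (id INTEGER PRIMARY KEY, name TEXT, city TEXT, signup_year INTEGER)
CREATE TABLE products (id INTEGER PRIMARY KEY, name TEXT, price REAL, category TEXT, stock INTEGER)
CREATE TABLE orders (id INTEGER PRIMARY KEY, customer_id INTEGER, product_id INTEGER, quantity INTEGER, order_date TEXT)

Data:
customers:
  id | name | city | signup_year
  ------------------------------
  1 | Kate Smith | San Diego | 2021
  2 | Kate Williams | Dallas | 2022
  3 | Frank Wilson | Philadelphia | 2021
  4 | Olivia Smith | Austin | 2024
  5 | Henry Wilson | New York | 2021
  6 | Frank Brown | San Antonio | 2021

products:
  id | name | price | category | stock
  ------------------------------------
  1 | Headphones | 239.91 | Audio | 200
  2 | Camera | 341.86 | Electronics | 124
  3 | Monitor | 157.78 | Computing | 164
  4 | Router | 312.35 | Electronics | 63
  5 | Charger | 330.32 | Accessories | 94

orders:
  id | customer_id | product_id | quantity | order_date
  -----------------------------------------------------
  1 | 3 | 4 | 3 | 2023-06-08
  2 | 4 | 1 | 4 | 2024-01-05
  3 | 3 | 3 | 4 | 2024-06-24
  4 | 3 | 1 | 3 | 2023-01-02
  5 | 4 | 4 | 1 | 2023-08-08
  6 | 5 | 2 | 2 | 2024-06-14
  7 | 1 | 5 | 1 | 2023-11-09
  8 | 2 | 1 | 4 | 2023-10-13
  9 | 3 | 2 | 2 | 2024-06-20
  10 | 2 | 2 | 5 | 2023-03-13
SELECT name, price FROM products WHERE price > (SELECT AVG(price) FROM products)

Execution result:
name | price
Camera | 341.86
Router | 312.35
Charger | 330.32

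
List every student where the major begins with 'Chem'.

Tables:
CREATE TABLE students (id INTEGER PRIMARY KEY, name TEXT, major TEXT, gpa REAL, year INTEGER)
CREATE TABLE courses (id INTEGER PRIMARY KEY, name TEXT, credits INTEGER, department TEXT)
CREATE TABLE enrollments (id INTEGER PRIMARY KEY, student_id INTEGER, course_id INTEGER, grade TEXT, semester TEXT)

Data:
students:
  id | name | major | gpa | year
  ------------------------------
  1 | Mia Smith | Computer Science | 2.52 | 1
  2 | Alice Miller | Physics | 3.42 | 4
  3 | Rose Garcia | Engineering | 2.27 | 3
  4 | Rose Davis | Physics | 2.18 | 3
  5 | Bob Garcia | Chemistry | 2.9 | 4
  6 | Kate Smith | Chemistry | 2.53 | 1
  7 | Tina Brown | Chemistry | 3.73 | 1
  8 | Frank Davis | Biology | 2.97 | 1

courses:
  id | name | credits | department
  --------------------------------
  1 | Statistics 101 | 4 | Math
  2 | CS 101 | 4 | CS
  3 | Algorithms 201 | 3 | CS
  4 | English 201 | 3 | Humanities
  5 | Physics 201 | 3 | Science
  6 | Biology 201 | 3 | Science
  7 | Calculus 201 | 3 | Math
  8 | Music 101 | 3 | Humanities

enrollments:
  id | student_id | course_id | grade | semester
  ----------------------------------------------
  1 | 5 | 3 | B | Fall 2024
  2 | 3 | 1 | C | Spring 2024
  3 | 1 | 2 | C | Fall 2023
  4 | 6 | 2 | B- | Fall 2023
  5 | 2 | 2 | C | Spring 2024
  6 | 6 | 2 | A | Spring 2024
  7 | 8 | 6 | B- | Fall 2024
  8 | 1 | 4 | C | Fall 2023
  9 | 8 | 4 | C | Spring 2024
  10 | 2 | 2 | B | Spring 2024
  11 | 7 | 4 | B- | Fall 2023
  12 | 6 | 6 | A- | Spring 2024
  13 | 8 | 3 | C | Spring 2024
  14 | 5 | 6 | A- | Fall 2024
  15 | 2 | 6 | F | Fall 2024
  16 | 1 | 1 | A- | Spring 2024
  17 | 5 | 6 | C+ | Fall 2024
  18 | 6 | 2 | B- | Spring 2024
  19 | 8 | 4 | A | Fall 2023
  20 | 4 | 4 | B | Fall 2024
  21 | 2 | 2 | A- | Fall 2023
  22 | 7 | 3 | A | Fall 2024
SELECT name, major FROM students WHERE major LIKE 'Chem%'

Execution result:
name | major
Bob Garcia | Chemistry
Kate Smith | Chemistry
Tina Brown | Chemistry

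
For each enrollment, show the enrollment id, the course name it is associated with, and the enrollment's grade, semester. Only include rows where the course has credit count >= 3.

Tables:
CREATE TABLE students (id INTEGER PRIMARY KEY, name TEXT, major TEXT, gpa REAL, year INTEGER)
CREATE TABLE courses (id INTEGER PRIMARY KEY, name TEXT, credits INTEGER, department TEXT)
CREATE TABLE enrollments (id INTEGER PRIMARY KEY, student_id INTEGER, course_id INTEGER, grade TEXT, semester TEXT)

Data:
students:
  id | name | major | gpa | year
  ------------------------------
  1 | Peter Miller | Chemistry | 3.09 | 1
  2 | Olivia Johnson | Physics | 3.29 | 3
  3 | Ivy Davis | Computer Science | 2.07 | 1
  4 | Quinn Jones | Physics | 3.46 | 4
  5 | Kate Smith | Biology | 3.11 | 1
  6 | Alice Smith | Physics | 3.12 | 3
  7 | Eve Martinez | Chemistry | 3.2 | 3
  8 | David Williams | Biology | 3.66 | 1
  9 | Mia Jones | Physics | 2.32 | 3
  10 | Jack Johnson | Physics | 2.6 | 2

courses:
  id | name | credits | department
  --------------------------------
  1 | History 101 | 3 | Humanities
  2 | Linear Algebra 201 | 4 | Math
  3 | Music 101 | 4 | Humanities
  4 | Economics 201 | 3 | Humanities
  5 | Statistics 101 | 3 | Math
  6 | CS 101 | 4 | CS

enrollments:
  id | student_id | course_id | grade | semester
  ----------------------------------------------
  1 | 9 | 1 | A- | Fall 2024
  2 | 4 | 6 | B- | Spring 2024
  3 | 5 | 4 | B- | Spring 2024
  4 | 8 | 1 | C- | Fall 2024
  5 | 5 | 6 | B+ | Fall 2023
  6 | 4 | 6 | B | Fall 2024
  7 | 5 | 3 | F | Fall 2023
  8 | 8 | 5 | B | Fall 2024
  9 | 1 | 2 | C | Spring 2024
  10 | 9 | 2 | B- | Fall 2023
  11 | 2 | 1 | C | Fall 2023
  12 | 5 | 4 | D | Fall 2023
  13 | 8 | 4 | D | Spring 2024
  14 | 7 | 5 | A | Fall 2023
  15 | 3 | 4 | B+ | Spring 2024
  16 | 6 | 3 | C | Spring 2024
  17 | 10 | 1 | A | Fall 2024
SELECT c.id, p.name AS course, c.grade, c.semester FROM enrollments c JOIN courses p ON c.course_id = p.id WHERE p.credits >= 3

Execution result:
id | course | grade | semester
1 | History 101 | A- | Fall 2024
2 | CS 101 | B- | Spring 2024
3 | Economics 201 | B- | Spring 2024
4 | History 101 | C- | Fall 2024
5 | CS 101 | B+ | Fall 2023
6 | CS 101 | B | Fall 2024
7 | Music 101 | F | Fall 2023
8 | Statistics 101 | B | Fall 2024
9 | Linear Algebra 201 | C | Spring 2024
10 | Linear Algebra 201 | B- | Fall 2023
11 | History 101 | C | Fall 2023
12 | Economics 201 | D | Fall 2023
13 | Economics 201 | D | Spring 2024
14 | Statistics 101 | A | Fall 2023
15 | Economics 201 | B+ | Spring 2024
16 | Music 101 | C | Spring 2024
17 | History 101 | A | Fall 2024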